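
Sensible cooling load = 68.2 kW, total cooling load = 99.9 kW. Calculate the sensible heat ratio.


SHR = Q_sensible / Q_total
SHR = 68.2 / 99.9
SHR = 0.683

0.683


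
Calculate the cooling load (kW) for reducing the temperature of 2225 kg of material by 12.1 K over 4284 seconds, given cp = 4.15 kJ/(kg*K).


Q = m * cp * dT / t
Q = 2225 * 4.15 * 12.1 / 4284
Q = 26.08 kW

26.08


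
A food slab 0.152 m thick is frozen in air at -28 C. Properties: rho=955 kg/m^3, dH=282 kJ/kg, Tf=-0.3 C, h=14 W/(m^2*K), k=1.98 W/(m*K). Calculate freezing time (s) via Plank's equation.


dT = -0.3 - (-28) = 27.7 K
term1 = a/(2h) = 0.152/(2*14) = 0.005428571429
term2 = a^2/(8k) = 0.152^2/(8*1.98) = 0.001458585859
t = rho*dH*1000/dT * (term1 + term2)
t = 955*282*1000/27.7 * (0.005428571429 + 0.001458585859)
t = 66960 s

66960


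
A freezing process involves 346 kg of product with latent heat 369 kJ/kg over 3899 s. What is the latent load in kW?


Q_lat = m * h_fg / t
Q_lat = 346 * 369 / 3899
Q_lat = 32.75 kW

32.75


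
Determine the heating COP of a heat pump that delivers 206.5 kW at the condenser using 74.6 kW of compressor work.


COP_hp = Q_cond / W
COP_hp = 206.5 / 74.6
COP_hp = 2.768

2.768


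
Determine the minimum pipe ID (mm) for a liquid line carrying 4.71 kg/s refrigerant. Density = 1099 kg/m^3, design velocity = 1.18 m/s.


A = m_dot / (rho * v) = 4.71 / (1099 * 1.18) = 0.003631961259 m^2
d = sqrt(4*A/pi) * 1000
d = 68.0 mm

68.0


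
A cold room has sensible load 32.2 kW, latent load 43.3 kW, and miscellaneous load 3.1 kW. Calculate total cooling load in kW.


Q_total = Q_s + Q_l + Q_misc
Q_total = 32.2 + 43.3 + 3.1
Q_total = 78.6 kW

78.6


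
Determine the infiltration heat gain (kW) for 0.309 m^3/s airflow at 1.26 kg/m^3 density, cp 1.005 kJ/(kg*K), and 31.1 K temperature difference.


Q = V_dot * rho * cp * dT
Q = 0.309 * 1.26 * 1.005 * 31.1
Q = 12.169 kW

12.169


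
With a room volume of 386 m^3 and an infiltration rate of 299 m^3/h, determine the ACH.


ACH = flow / volume
ACH = 299 / 386
ACH = 0.775

0.775


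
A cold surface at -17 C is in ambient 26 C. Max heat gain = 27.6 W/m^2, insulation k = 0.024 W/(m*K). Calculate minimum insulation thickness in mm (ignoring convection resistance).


dT = 26 - (-17) = 43 K
thickness = k * dT / q_max * 1000
thickness = 0.024 * 43 / 27.6 * 1000
thickness = 37.4 mm

37.4


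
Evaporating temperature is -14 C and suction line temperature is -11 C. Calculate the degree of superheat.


Superheat = T_suction - T_evap
Superheat = -11 - (-14)
Superheat = 3 K

3


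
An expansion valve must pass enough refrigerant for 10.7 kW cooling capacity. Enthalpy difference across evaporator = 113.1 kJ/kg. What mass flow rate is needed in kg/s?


m_dot = Q / dh
m_dot = 10.7 / 113.1
m_dot = 0.0946 kg/s

0.0946


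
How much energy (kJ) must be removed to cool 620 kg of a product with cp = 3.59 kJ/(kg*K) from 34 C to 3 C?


dT = 34 - (3) = 31 K
Q = m * cp * dT = 620 * 3.59 * 31
Q = 69000 kJ

69000


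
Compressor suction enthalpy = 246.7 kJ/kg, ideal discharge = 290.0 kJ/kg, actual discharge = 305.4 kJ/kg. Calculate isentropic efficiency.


dh_ideal = 290.0 - 246.7 = 43.3 kJ/kg
dh_actual = 305.4 - 246.7 = 58.7 kJ/kg
eta_s = dh_ideal / dh_actual = 43.3 / 58.7
eta_s = 0.7376

0.7376


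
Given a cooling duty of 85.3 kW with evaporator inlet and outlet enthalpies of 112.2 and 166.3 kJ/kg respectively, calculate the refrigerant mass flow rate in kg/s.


dh = 166.3 - 112.2 = 54.1 kJ/kg
m_dot = Q / dh = 85.3 / 54.1 = 1.5767 kg/s

1.5767


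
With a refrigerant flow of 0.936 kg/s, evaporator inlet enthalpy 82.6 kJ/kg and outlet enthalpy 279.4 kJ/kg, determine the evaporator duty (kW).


dh = 279.4 - 82.6 = 196.8 kJ/kg
Q_evap = m_dot * dh = 0.936 * 196.8
Q_evap = 184.2 kW

184.2


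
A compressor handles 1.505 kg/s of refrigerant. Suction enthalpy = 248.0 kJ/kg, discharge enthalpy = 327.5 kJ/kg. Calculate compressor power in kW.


dh = 327.5 - 248.0 = 79.5 kJ/kg
W = m_dot * dh = 1.505 * 79.5 = 119.65 kW

119.65


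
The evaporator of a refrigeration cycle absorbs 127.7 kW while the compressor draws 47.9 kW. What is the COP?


COP = Q_evap / W
COP = 127.7 / 47.9
COP = 2.666

2.666


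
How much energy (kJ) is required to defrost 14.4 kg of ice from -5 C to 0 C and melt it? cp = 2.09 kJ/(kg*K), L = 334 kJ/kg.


Sensible heat = cp * dT = 2.09 * 5 = 10.45 kJ/kg
Total per kg = 10.45 + 334 = 344.45 kJ/kg
Q = m * total = 14.4 * 344.45
Q = 4960.1 kJ

4960.1


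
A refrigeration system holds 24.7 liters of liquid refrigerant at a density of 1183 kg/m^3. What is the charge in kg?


Charge = V * rho / 1000
Charge = 24.7 * 1183 / 1000
Charge = 29.22 kg

29.22


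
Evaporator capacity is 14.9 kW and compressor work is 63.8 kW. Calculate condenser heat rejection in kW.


Q_cond = Q_evap + W
Q_cond = 14.9 + 63.8
Q_cond = 78.7 kW

78.7


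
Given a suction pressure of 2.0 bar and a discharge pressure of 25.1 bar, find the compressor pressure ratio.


PR = P_high / P_low
PR = 25.1 / 2.0
PR = 12.55

12.55


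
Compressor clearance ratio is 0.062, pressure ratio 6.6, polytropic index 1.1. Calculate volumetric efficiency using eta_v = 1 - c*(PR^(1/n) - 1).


PR^(1/n) = 6.6^(1/1.1) = 5.55955385
eta_v = 1 - 0.062 * (5.55955385 - 1)
eta_v = 0.7173

0.7173


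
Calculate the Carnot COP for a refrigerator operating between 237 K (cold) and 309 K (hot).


dT = 309 - 237 = 72 K
COP_carnot = T_cold / dT = 237 / 72
COP_carnot = 3.292

3.292


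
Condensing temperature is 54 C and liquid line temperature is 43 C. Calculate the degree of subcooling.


Subcooling = T_cond - T_liquid
Subcooling = 54 - 43
Subcooling = 11 K

11


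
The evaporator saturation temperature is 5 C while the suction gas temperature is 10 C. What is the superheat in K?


Superheat = T_suction - T_evap
Superheat = 10 - (5)
Superheat = 5 K

5


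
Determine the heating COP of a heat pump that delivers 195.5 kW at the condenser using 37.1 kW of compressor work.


COP_hp = Q_cond / W
COP_hp = 195.5 / 37.1
COP_hp = 5.27

5.27


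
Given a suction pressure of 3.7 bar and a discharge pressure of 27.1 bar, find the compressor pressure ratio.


PR = P_high / P_low
PR = 27.1 / 3.7
PR = 7.324

7.324


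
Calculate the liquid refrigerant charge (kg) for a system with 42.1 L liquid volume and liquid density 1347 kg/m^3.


Charge = V * rho / 1000
Charge = 42.1 * 1347 / 1000
Charge = 56.71 kg

56.71


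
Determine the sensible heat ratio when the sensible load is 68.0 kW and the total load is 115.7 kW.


SHR = Q_sensible / Q_total
SHR = 68.0 / 115.7
SHR = 0.588

0.588


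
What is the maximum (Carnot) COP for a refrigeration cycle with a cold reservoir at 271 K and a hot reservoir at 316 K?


dT = 316 - 271 = 45 K
COP_carnot = T_cold / dT = 271 / 45
COP_carnot = 6.022

6.022


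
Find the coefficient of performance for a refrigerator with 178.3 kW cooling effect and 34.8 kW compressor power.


COP = Q_evap / W
COP = 178.3 / 34.8
COP = 5.124

5.124


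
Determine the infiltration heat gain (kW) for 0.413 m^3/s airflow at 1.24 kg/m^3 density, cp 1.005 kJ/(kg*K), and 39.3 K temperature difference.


Q = V_dot * rho * cp * dT
Q = 0.413 * 1.24 * 1.005 * 39.3
Q = 20.227 kW

20.227


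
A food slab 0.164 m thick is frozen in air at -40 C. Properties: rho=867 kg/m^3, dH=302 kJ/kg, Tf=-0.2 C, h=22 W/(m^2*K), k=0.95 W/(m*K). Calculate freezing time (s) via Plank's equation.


dT = -0.2 - (-40) = 39.8 K
term1 = a/(2h) = 0.164/(2*22) = 0.003727272727
term2 = a^2/(8k) = 0.164^2/(8*0.95) = 0.003538947368
t = rho*dH*1000/dT * (term1 + term2)
t = 867*302*1000/39.8 * (0.003727272727 + 0.003538947368)
t = 47803 s

47803


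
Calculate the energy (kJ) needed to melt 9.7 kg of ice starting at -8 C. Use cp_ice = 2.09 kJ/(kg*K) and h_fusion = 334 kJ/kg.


Sensible heat = cp * dT = 2.09 * 8 = 16.72 kJ/kg
Total per kg = 16.72 + 334 = 350.72 kJ/kg
Q = m * total = 9.7 * 350.72
Q = 3402.0 kJ

3402.0


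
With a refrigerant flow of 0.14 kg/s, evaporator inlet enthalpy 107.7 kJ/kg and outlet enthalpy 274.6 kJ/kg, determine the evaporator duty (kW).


dh = 274.6 - 107.7 = 166.9 kJ/kg
Q_evap = m_dot * dh = 0.14 * 166.9
Q_evap = 23.37 kW

23.37


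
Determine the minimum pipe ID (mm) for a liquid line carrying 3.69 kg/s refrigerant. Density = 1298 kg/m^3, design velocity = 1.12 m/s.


A = m_dot / (rho * v) = 3.69 / (1298 * 1.12) = 0.002538245653 m^2
d = sqrt(4*A/pi) * 1000
d = 56.8 mm

56.8


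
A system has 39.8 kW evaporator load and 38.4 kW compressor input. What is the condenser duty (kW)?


Q_cond = Q_evap + W
Q_cond = 39.8 + 38.4
Q_cond = 78.2 kW

78.2


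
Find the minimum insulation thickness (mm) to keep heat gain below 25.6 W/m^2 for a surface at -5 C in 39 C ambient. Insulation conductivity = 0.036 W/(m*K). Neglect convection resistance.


dT = 39 - (-5) = 44 K
thickness = k * dT / q_max * 1000
thickness = 0.036 * 44 / 25.6 * 1000
thickness = 61.9 mm

61.9


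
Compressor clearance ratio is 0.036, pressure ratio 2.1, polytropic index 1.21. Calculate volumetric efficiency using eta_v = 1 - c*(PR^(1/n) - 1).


PR^(1/n) = 2.1^(1/1.21) = 1.84627733
eta_v = 1 - 0.036 * (1.84627733 - 1)
eta_v = 0.9695

0.9695


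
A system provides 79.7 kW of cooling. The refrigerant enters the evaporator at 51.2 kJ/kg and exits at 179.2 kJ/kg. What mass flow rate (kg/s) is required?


dh = 179.2 - 51.2 = 128.0 kJ/kg
m_dot = Q / dh = 79.7 / 128.0 = 0.6227 kg/s

0.6227


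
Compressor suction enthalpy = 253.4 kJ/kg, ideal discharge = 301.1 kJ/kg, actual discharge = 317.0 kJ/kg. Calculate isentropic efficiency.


dh_ideal = 301.1 - 253.4 = 47.7 kJ/kg
dh_actual = 317.0 - 253.4 = 63.6 kJ/kg
eta_s = dh_ideal / dh_actual = 47.7 / 63.6
eta_s = 0.75

0.75


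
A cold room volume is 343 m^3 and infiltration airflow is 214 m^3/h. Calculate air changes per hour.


ACH = flow / volume
ACH = 214 / 343
ACH = 0.624

0.624


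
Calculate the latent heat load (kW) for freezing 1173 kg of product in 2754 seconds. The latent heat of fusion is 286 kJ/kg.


Q_lat = m * h_fg / t
Q_lat = 1173 * 286 / 2754
Q_lat = 121.81 kW

121.81


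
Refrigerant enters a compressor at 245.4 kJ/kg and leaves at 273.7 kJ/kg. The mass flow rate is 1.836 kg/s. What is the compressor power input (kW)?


dh = 273.7 - 245.4 = 28.3 kJ/kg
W = m_dot * dh = 1.836 * 28.3 = 51.96 kW

51.96


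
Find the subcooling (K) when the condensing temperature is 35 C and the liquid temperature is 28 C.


Subcooling = T_cond - T_liquid
Subcooling = 35 - 28
Subcooling = 7 K

7


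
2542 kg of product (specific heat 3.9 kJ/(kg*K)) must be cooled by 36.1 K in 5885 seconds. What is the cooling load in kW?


Q = m * cp * dT / t
Q = 2542 * 3.9 * 36.1 / 5885
Q = 60.814 kW

60.814


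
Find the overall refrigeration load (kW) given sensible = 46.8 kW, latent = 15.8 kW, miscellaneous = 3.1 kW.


Q_total = Q_s + Q_l + Q_misc
Q_total = 46.8 + 15.8 + 3.1
Q_total = 65.7 kW

65.7


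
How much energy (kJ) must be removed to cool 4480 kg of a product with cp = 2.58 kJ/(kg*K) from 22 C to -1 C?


dT = 22 - (-1) = 23 K
Q = m * cp * dT = 4480 * 2.58 * 23
Q = 265843 kJ

265843


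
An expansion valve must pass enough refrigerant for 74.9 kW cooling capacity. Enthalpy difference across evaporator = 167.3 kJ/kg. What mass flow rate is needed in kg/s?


m_dot = Q / dh
m_dot = 74.9 / 167.3
m_dot = 0.4477 kg/s

0.4477


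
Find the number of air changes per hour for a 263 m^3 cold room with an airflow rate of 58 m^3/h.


ACH = flow / volume
ACH = 58 / 263
ACH = 0.221

0.221


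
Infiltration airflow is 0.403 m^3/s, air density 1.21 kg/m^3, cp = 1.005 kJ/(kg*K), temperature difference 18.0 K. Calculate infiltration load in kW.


Q = V_dot * rho * cp * dT
Q = 0.403 * 1.21 * 1.005 * 18.0
Q = 8.821 kW

8.821


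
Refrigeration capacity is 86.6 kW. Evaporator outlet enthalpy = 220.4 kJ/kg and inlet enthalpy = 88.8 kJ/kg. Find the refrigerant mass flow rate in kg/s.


dh = 220.4 - 88.8 = 131.6 kJ/kg
m_dot = Q / dh = 86.6 / 131.6 = 0.6581 kg/s

0.6581


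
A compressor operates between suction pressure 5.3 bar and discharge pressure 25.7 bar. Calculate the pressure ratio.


PR = P_high / P_low
PR = 25.7 / 5.3
PR = 4.849

4.849


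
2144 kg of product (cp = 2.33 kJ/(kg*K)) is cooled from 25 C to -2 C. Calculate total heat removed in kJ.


dT = 25 - (-2) = 27 K
Q = m * cp * dT = 2144 * 2.33 * 27
Q = 134879 kJ

134879


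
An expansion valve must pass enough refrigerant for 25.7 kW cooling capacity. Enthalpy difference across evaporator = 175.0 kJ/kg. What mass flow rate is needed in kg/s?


m_dot = Q / dh
m_dot = 25.7 / 175.0
m_dot = 0.1469 kg/s

0.1469


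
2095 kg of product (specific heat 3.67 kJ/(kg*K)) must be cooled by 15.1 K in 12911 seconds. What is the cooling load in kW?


Q = m * cp * dT / t
Q = 2095 * 3.67 * 15.1 / 12911
Q = 8.992 kW

8.992


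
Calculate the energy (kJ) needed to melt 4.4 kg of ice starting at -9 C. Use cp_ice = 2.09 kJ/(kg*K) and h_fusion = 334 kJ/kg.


Sensible heat = cp * dT = 2.09 * 9 = 18.81 kJ/kg
Total per kg = 18.81 + 334 = 352.81 kJ/kg
Q = m * total = 4.4 * 352.81
Q = 1552.4 kJ

1552.4


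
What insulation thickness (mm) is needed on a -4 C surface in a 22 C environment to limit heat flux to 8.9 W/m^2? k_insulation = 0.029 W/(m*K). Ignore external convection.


dT = 22 - (-4) = 26 K
thickness = k * dT / q_max * 1000
thickness = 0.029 * 26 / 8.9 * 1000
thickness = 84.7 mm

84.7


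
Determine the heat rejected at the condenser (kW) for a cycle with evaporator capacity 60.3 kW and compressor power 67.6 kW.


Q_cond = Q_evap + W
Q_cond = 60.3 + 67.6
Q_cond = 127.9 kW

127.9


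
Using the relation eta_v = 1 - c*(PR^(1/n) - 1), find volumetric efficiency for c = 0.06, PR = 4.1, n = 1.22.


PR^(1/n) = 4.1^(1/1.22) = 3.17893648
eta_v = 1 - 0.06 * (3.17893648 - 1)
eta_v = 0.8693

0.8693


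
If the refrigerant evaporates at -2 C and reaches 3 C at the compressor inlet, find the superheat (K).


Superheat = T_suction - T_evap
Superheat = 3 - (-2)
Superheat = 5 K

5


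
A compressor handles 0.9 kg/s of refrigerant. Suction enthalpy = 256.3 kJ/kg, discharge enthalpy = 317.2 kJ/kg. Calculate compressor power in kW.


dh = 317.2 - 256.3 = 60.9 kJ/kg
W = m_dot * dh = 0.9 * 60.9 = 54.81 kW

54.81


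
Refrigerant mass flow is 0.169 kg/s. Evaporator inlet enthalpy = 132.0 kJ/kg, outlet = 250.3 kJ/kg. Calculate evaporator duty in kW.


dh = 250.3 - 132.0 = 118.3 kJ/kg
Q_evap = m_dot * dh = 0.169 * 118.3
Q_evap = 19.99 kW

19.99


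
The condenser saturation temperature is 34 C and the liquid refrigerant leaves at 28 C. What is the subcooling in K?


Subcooling = T_cond - T_liquid
Subcooling = 34 - 28
Subcooling = 6 K

6


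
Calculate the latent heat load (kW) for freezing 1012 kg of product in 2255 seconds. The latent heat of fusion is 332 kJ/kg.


Q_lat = m * h_fg / t
Q_lat = 1012 * 332 / 2255
Q_lat = 149.0 kW

149.0


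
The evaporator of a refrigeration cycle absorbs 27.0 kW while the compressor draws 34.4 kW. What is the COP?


COP = Q_evap / W
COP = 27.0 / 34.4
COP = 0.785

0.785


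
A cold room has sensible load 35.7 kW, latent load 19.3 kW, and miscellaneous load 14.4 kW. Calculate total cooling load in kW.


Q_total = Q_s + Q_l + Q_misc
Q_total = 35.7 + 19.3 + 14.4
Q_total = 69.4 kW

69.4


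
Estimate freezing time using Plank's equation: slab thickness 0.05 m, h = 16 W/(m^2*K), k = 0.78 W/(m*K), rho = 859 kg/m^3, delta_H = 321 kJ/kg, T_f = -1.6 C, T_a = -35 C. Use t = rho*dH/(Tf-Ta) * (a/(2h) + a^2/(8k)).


dT = -1.6 - (-35) = 33.4 K
term1 = a/(2h) = 0.05/(2*16) = 0.0015625
term2 = a^2/(8k) = 0.05^2/(8*0.78) = 0.0004006410256
t = rho*dH*1000/dT * (term1 + term2)
t = 859*321*1000/33.4 * (0.0015625 + 0.0004006410256)
t = 16207 s

16207


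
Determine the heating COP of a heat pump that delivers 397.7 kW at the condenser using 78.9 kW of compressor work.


COP_hp = Q_cond / W
COP_hp = 397.7 / 78.9
COP_hp = 5.041

5.041


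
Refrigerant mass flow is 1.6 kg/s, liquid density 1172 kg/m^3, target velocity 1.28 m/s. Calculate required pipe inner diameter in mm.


A = m_dot / (rho * v) = 1.6 / (1172 * 1.28) = 0.001066552901 m^2
d = sqrt(4*A/pi) * 1000
d = 36.9 mm

36.9


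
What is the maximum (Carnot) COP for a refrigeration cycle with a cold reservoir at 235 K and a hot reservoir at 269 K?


dT = 269 - 235 = 34 K
COP_carnot = T_cold / dT = 235 / 34
COP_carnot = 6.912

6.912


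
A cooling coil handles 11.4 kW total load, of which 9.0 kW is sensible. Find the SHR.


SHR = Q_sensible / Q_total
SHR = 9.0 / 11.4
SHR = 0.789

0.789


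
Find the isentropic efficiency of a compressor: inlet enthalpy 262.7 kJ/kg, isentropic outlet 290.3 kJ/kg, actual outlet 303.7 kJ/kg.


dh_ideal = 290.3 - 262.7 = 27.6 kJ/kg
dh_actual = 303.7 - 262.7 = 41.0 kJ/kg
eta_s = dh_ideal / dh_actual = 27.6 / 41.0
eta_s = 0.6732

0.6732


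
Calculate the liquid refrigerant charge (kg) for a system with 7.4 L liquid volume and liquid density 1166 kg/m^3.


Charge = V * rho / 1000
Charge = 7.4 * 1166 / 1000
Charge = 8.63 kg

8.63


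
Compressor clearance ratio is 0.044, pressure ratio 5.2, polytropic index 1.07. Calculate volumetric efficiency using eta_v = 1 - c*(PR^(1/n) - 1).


PR^(1/n) = 5.2^(1/1.07) = 4.66833489
eta_v = 1 - 0.044 * (4.66833489 - 1)
eta_v = 0.8386

0.8386


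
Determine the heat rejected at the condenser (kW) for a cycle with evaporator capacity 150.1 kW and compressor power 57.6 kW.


Q_cond = Q_evap + W
Q_cond = 150.1 + 57.6
Q_cond = 207.7 kW

207.7


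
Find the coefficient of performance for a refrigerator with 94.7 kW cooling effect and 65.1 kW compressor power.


COP = Q_evap / W
COP = 94.7 / 65.1
COP = 1.455

1.455


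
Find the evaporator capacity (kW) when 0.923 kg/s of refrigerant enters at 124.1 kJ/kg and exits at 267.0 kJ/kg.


dh = 267.0 - 124.1 = 142.9 kJ/kg
Q_evap = m_dot * dh = 0.923 * 142.9
Q_evap = 131.9 kW

131.9


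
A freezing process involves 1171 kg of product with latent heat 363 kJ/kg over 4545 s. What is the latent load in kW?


Q_lat = m * h_fg / t
Q_lat = 1171 * 363 / 4545
Q_lat = 93.53 kW

93.53


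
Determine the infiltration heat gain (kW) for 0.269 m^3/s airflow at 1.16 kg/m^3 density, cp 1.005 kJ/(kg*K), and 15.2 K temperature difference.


Q = V_dot * rho * cp * dT
Q = 0.269 * 1.16 * 1.005 * 15.2
Q = 4.767 kW

4.767


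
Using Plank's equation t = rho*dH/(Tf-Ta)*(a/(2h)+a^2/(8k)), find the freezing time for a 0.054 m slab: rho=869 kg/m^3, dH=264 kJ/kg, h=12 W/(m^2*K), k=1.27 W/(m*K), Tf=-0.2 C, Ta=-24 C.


dT = -0.2 - (-24) = 23.8 K
term1 = a/(2h) = 0.054/(2*12) = 0.00225
term2 = a^2/(8k) = 0.054^2/(8*1.27) = 0.000287007874
t = rho*dH*1000/dT * (term1 + term2)
t = 869*264*1000/23.8 * (0.00225 + 0.000287007874)
t = 24455 s

24455


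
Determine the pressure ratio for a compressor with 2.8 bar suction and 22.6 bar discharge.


PR = P_high / P_low
PR = 22.6 / 2.8
PR = 8.071

8.071


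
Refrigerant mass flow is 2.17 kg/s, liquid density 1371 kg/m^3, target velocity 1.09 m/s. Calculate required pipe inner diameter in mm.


A = m_dot / (rho * v) = 2.17 / (1371 * 1.09) = 0.001452097511 m^2
d = sqrt(4*A/pi) * 1000
d = 43.0 mm

43.0


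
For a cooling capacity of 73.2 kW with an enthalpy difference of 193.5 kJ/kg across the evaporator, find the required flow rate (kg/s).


m_dot = Q / dh
m_dot = 73.2 / 193.5
m_dot = 0.3783 kg/s

0.3783


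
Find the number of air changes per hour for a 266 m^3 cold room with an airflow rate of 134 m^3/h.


ACH = flow / volume
ACH = 134 / 266
ACH = 0.504

0.504


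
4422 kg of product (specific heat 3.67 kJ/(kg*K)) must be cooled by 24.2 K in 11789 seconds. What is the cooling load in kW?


Q = m * cp * dT / t
Q = 4422 * 3.67 * 24.2 / 11789
Q = 33.314 kW

33.314


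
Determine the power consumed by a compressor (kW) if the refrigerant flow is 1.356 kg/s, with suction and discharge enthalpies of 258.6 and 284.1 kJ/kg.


dh = 284.1 - 258.6 = 25.5 kJ/kg
W = m_dot * dh = 1.356 * 25.5 = 34.58 kW

34.58


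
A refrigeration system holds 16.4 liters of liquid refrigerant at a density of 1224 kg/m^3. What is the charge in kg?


Charge = V * rho / 1000
Charge = 16.4 * 1224 / 1000
Charge = 20.07 kg

20.07


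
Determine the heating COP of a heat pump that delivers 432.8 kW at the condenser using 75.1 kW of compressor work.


COP_hp = Q_cond / W
COP_hp = 432.8 / 75.1
COP_hp = 5.763

5.763


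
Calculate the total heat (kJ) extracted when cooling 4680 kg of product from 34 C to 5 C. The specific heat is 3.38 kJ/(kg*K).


dT = 34 - (5) = 29 K
Q = m * cp * dT = 4680 * 3.38 * 29
Q = 458734 kJ

458734


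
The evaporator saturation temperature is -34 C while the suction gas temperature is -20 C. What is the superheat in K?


Superheat = T_suction - T_evap
Superheat = -20 - (-34)
Superheat = 14 K

14


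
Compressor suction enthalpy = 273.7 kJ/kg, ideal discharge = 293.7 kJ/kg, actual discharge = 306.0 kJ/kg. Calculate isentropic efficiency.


dh_ideal = 293.7 - 273.7 = 20.0 kJ/kg
dh_actual = 306.0 - 273.7 = 32.3 kJ/kg
eta_s = dh_ideal / dh_actual = 20.0 / 32.3
eta_s = 0.6192

0.6192


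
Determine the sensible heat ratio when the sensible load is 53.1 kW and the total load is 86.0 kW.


SHR = Q_sensible / Q_total
SHR = 53.1 / 86.0
SHR = 0.617

0.617


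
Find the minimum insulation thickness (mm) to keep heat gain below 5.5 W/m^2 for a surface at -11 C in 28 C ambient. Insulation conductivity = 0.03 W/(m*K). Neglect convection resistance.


dT = 28 - (-11) = 39 K
thickness = k * dT / q_max * 1000
thickness = 0.03 * 39 / 5.5 * 1000
thickness = 212.7 mm

212.7


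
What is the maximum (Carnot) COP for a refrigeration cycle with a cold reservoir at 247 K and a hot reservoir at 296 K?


dT = 296 - 247 = 49 K
COP_carnot = T_cold / dT = 247 / 49
COP_carnot = 5.041

5.041


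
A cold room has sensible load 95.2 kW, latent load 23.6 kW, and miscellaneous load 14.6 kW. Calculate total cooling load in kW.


Q_total = Q_s + Q_l + Q_misc
Q_total = 95.2 + 23.6 + 14.6
Q_total = 133.4 kW

133.4


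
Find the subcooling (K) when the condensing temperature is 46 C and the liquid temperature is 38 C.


Subcooling = T_cond - T_liquid
Subcooling = 46 - 38
Subcooling = 8 K

8


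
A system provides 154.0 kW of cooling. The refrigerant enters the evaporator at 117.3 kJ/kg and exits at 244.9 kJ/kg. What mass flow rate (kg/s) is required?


dh = 244.9 - 117.3 = 127.6 kJ/kg
m_dot = Q / dh = 154.0 / 127.6 = 1.2069 kg/s

1.2069


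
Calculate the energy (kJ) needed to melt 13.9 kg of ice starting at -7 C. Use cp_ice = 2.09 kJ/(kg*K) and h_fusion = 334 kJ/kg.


Sensible heat = cp * dT = 2.09 * 7 = 14.63 kJ/kg
Total per kg = 14.63 + 334 = 348.63 kJ/kg
Q = m * total = 13.9 * 348.63
Q = 4846.0 kJ

4846.0


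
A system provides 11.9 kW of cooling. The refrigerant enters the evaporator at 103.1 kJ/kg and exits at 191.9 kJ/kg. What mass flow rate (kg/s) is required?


dh = 191.9 - 103.1 = 88.8 kJ/kg
m_dot = Q / dh = 11.9 / 88.8 = 0.134 kg/s

0.134


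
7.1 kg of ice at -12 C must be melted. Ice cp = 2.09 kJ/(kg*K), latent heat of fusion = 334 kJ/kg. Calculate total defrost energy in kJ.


Sensible heat = cp * dT = 2.09 * 12 = 25.08 kJ/kg
Total per kg = 25.08 + 334 = 359.08 kJ/kg
Q = m * total = 7.1 * 359.08
Q = 2549.5 kJ

2549.5


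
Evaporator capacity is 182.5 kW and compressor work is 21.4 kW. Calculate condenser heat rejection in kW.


Q_cond = Q_evap + W
Q_cond = 182.5 + 21.4
Q_cond = 203.9 kW

203.9


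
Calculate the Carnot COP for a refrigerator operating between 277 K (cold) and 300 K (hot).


dT = 300 - 277 = 23 K
COP_carnot = T_cold / dT = 277 / 23
COP_carnot = 12.043

12.043


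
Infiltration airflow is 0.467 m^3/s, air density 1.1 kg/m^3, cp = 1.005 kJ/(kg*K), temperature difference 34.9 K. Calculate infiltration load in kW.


Q = V_dot * rho * cp * dT
Q = 0.467 * 1.1 * 1.005 * 34.9
Q = 18.018 kW

18.018


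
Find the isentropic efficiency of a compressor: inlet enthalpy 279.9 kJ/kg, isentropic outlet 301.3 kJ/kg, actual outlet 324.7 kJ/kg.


dh_ideal = 301.3 - 279.9 = 21.4 kJ/kg
dh_actual = 324.7 - 279.9 = 44.8 kJ/kg
eta_s = dh_ideal / dh_actual = 21.4 / 44.8
eta_s = 0.4777

0.4777


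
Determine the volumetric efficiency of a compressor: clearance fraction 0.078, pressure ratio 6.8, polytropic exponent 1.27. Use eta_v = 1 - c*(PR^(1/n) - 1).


PR^(1/n) = 6.8^(1/1.27) = 4.52396076
eta_v = 1 - 0.078 * (4.52396076 - 1)
eta_v = 0.7251

0.7251


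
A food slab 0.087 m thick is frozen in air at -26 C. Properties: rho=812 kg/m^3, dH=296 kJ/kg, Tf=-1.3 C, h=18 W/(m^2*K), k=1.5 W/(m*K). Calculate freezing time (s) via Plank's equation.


dT = -1.3 - (-26) = 24.7 K
term1 = a/(2h) = 0.087/(2*18) = 0.002416666667
term2 = a^2/(8k) = 0.087^2/(8*1.5) = 0.00063075
t = rho*dH*1000/dT * (term1 + term2)
t = 812*296*1000/24.7 * (0.002416666667 + 0.00063075)
t = 29654 s

29654


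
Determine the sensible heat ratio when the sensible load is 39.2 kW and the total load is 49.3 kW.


SHR = Q_sensible / Q_total
SHR = 39.2 / 49.3
SHR = 0.795

0.795


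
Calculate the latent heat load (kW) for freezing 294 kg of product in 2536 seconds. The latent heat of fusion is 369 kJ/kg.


Q_lat = m * h_fg / t
Q_lat = 294 * 369 / 2536
Q_lat = 42.78 kW

42.78


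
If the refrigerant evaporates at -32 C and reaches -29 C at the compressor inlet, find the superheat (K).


Superheat = T_suction - T_evap
Superheat = -29 - (-32)
Superheat = 3 K

3


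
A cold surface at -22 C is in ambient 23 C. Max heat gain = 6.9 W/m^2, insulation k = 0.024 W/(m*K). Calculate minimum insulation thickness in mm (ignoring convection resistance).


dT = 23 - (-22) = 45 K
thickness = k * dT / q_max * 1000
thickness = 0.024 * 45 / 6.9 * 1000
thickness = 156.5 mm

156.5


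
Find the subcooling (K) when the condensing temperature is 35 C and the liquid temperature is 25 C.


Subcooling = T_cond - T_liquid
Subcooling = 35 - 25
Subcooling = 10 K

10


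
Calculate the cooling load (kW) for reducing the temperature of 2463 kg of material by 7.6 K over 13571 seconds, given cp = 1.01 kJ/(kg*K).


Q = m * cp * dT / t
Q = 2463 * 1.01 * 7.6 / 13571
Q = 1.393 kW

1.393


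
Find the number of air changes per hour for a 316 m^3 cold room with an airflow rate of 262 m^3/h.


ACH = flow / volume
ACH = 262 / 316
ACH = 0.829

0.829


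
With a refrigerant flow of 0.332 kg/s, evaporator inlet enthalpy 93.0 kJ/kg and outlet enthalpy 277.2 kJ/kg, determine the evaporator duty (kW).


dh = 277.2 - 93.0 = 184.2 kJ/kg
Q_evap = m_dot * dh = 0.332 * 184.2
Q_evap = 61.15 kW

61.15


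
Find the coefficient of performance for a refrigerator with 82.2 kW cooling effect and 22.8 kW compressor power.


COP = Q_evap / W
COP = 82.2 / 22.8
COP = 3.605

3.605


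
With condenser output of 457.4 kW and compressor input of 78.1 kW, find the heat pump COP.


COP_hp = Q_cond / W
COP_hp = 457.4 / 78.1
COP_hp = 5.857

5.857


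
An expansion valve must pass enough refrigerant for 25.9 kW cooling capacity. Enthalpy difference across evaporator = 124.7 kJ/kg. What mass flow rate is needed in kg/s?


m_dot = Q / dh
m_dot = 25.9 / 124.7
m_dot = 0.2077 kg/s

0.2077


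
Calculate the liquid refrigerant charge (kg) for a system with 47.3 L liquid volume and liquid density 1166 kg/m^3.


Charge = V * rho / 1000
Charge = 47.3 * 1166 / 1000
Charge = 55.15 kg

55.15


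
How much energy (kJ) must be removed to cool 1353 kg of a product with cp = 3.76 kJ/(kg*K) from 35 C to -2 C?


dT = 35 - (-2) = 37 K
Q = m * cp * dT = 1353 * 3.76 * 37
Q = 188229 kJ

188229


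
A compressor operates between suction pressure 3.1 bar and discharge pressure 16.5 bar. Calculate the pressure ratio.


PR = P_high / P_low
PR = 16.5 / 3.1
PR = 5.323

5.323


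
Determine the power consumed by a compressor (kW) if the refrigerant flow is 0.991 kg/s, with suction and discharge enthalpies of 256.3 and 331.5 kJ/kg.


dh = 331.5 - 256.3 = 75.2 kJ/kg
W = m_dot * dh = 0.991 * 75.2 = 74.52 kW

74.52


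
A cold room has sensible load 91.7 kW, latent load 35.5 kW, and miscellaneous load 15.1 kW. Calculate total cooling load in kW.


Q_total = Q_s + Q_l + Q_misc
Q_total = 91.7 + 35.5 + 15.1
Q_total = 142.3 kW

142.3


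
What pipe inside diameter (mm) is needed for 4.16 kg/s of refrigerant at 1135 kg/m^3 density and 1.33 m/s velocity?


A = m_dot / (rho * v) = 4.16 / (1135 * 1.33) = 0.002755788149 m^2
d = sqrt(4*A/pi) * 1000
d = 59.2 mm

59.2


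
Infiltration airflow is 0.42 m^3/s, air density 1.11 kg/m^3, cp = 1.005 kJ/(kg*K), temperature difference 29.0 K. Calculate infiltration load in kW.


Q = V_dot * rho * cp * dT
Q = 0.42 * 1.11 * 1.005 * 29.0
Q = 13.587 kW

13.587


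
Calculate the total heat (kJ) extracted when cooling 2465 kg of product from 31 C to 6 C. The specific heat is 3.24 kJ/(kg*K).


dT = 31 - (6) = 25 K
Q = m * cp * dT = 2465 * 3.24 * 25
Q = 199665 kJ

199665


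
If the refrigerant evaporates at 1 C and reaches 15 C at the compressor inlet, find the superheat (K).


Superheat = T_suction - T_evap
Superheat = 15 - (1)
Superheat = 14 K

14


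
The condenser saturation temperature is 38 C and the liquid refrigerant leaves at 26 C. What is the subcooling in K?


Subcooling = T_cond - T_liquid
Subcooling = 38 - 26
Subcooling = 12 K

12


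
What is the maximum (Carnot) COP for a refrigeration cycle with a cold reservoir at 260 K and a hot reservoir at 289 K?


dT = 289 - 260 = 29 K
COP_carnot = T_cold / dT = 260 / 29
COP_carnot = 8.966

8.966


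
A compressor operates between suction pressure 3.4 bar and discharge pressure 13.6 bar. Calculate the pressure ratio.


PR = P_high / P_low
PR = 13.6 / 3.4
PR = 4.0

4.0


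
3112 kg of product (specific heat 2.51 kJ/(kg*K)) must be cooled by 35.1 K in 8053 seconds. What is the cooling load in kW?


Q = m * cp * dT / t
Q = 3112 * 2.51 * 35.1 / 8053
Q = 34.046 kW

34.046


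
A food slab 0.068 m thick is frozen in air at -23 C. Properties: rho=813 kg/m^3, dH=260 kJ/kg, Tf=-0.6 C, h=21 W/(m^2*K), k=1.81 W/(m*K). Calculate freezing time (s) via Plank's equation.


dT = -0.6 - (-23) = 22.4 K
term1 = a/(2h) = 0.068/(2*21) = 0.001619047619
term2 = a^2/(8k) = 0.068^2/(8*1.81) = 0.0003193370166
t = rho*dH*1000/dT * (term1 + term2)
t = 813*260*1000/22.4 * (0.001619047619 + 0.0003193370166)
t = 18292 s

18292


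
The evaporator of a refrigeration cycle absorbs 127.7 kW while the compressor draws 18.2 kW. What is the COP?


COP = Q_evap / W
COP = 127.7 / 18.2
COP = 7.016

7.016


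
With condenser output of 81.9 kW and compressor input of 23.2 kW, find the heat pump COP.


COP_hp = Q_cond / W
COP_hp = 81.9 / 23.2
COP_hp = 3.53

3.53


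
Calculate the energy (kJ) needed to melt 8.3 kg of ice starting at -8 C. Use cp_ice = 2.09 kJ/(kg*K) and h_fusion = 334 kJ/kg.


Sensible heat = cp * dT = 2.09 * 8 = 16.72 kJ/kg
Total per kg = 16.72 + 334 = 350.72 kJ/kg
Q = m * total = 8.3 * 350.72
Q = 2911.0 kJ

2911.0


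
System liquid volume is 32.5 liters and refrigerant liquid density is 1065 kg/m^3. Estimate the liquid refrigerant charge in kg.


Charge = V * rho / 1000
Charge = 32.5 * 1065 / 1000
Charge = 34.61 kg

34.61


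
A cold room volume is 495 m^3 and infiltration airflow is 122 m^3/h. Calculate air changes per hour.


ACH = flow / volume
ACH = 122 / 495
ACH = 0.246

0.246


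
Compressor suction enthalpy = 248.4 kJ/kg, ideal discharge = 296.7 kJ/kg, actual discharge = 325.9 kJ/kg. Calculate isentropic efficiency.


dh_ideal = 296.7 - 248.4 = 48.3 kJ/kg
dh_actual = 325.9 - 248.4 = 77.5 kJ/kg
eta_s = dh_ideal / dh_actual = 48.3 / 77.5
eta_s = 0.6232

0.6232


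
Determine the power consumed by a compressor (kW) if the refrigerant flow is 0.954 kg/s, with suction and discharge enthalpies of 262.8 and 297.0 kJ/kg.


dh = 297.0 - 262.8 = 34.2 kJ/kg
W = m_dot * dh = 0.954 * 34.2 = 32.63 kW

32.63


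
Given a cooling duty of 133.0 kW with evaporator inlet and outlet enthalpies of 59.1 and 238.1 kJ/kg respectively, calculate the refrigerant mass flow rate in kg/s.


dh = 238.1 - 59.1 = 179.0 kJ/kg
m_dot = Q / dh = 133.0 / 179.0 = 0.743 kg/s

0.743


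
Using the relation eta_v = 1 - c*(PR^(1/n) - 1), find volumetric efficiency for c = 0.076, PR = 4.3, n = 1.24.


PR^(1/n) = 4.3^(1/1.24) = 3.24236317
eta_v = 1 - 0.076 * (3.24236317 - 1)
eta_v = 0.8296

0.8296


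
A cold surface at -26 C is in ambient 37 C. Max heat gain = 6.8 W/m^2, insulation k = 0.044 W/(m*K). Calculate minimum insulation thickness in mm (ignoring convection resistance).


dT = 37 - (-26) = 63 K
thickness = k * dT / q_max * 1000
thickness = 0.044 * 63 / 6.8 * 1000
thickness = 407.6 mm

407.6


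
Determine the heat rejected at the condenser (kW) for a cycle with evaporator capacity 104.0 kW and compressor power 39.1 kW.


Q_cond = Q_evap + W
Q_cond = 104.0 + 39.1
Q_cond = 143.1 kW

143.1


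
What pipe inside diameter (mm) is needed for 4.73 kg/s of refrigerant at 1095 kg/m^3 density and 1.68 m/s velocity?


A = m_dot / (rho * v) = 4.73 / (1095 * 1.68) = 0.002571211133 m^2
d = sqrt(4*A/pi) * 1000
d = 57.2 mm

57.2


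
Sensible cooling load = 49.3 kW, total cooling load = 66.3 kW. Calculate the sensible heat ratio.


SHR = Q_sensible / Q_total
SHR = 49.3 / 66.3
SHR = 0.744

0.744


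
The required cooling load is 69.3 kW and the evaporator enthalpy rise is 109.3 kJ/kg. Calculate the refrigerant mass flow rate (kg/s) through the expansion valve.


m_dot = Q / dh
m_dot = 69.3 / 109.3
m_dot = 0.634 kg/s

0.634


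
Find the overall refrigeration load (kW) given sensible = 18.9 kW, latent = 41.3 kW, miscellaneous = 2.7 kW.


Q_total = Q_s + Q_l + Q_misc
Q_total = 18.9 + 41.3 + 2.7
Q_total = 62.9 kW

62.9


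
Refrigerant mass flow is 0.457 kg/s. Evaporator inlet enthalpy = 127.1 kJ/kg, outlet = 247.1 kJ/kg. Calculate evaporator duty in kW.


dh = 247.1 - 127.1 = 120.0 kJ/kg
Q_evap = m_dot * dh = 0.457 * 120.0
Q_evap = 54.84 kW

54.84


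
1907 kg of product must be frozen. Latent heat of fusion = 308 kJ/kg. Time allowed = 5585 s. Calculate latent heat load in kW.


Q_lat = m * h_fg / t
Q_lat = 1907 * 308 / 5585
Q_lat = 105.17 kW

105.17


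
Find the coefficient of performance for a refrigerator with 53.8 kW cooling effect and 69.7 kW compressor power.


COP = Q_evap / W
COP = 53.8 / 69.7
COP = 0.772

0.772


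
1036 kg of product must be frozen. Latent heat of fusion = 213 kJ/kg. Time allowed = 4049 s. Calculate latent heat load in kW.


Q_lat = m * h_fg / t
Q_lat = 1036 * 213 / 4049
Q_lat = 54.5 kW

54.5


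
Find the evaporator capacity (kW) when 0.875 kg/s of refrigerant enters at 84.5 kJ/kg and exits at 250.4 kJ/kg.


dh = 250.4 - 84.5 = 165.9 kJ/kg
Q_evap = m_dot * dh = 0.875 * 165.9
Q_evap = 145.16 kW

145.16


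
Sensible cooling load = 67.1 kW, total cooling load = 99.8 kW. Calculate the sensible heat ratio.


SHR = Q_sensible / Q_total
SHR = 67.1 / 99.8
SHR = 0.672

0.672


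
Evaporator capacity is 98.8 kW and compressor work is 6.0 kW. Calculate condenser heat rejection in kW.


Q_cond = Q_evap + W
Q_cond = 98.8 + 6.0
Q_cond = 104.8 kW

104.8


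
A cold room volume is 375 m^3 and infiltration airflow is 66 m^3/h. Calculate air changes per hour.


ACH = flow / volume
ACH = 66 / 375
ACH = 0.176

0.176


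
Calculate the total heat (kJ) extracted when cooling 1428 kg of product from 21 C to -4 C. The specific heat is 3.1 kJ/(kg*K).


dT = 21 - (-4) = 25 K
Q = m * cp * dT = 1428 * 3.1 * 25
Q = 110670 kJ

110670


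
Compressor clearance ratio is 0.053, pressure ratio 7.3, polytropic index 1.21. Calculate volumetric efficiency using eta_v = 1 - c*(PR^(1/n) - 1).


PR^(1/n) = 7.3^(1/1.21) = 5.16999314
eta_v = 1 - 0.053 * (5.16999314 - 1)
eta_v = 0.779

0.779


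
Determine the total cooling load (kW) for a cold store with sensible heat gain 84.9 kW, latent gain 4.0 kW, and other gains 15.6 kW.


Q_total = Q_s + Q_l + Q_misc
Q_total = 84.9 + 4.0 + 15.6
Q_total = 104.5 kW

104.5


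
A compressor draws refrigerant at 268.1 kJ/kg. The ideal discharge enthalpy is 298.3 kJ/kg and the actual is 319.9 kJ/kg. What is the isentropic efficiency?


dh_ideal = 298.3 - 268.1 = 30.2 kJ/kg
dh_actual = 319.9 - 268.1 = 51.8 kJ/kg
eta_s = dh_ideal / dh_actual = 30.2 / 51.8
eta_s = 0.583

0.583


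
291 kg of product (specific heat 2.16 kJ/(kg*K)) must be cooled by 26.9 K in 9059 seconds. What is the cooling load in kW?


Q = m * cp * dT / t
Q = 291 * 2.16 * 26.9 / 9059
Q = 1.866 kW

1.866


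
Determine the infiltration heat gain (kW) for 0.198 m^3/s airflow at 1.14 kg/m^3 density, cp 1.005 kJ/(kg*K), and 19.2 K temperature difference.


Q = V_dot * rho * cp * dT
Q = 0.198 * 1.14 * 1.005 * 19.2
Q = 4.355 kW

4.355


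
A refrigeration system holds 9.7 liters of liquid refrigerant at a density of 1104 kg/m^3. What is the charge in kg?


Charge = V * rho / 1000
Charge = 9.7 * 1104 / 1000
Charge = 10.71 kg

10.71


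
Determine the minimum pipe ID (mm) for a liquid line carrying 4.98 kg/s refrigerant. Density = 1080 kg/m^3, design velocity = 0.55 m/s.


A = m_dot / (rho * v) = 4.98 / (1080 * 0.55) = 0.008383838384 m^2
d = sqrt(4*A/pi) * 1000
d = 103.3 mm

103.3


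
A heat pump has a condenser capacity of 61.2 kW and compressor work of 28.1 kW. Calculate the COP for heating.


COP_hp = Q_cond / W
COP_hp = 61.2 / 28.1
COP_hp = 2.178

2.178


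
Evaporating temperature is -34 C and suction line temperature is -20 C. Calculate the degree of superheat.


Superheat = T_suction - T_evap
Superheat = -20 - (-34)
Superheat = 14 K

14


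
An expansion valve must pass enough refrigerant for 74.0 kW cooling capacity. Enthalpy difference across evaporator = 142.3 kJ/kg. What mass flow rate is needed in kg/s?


m_dot = Q / dh
m_dot = 74.0 / 142.3
m_dot = 0.52 kg/s

0.52


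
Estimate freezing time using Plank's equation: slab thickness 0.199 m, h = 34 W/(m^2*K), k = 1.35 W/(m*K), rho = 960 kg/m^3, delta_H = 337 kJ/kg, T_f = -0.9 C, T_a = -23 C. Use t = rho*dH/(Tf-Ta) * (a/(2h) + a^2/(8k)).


dT = -0.9 - (-23) = 22.1 K
term1 = a/(2h) = 0.199/(2*34) = 0.002926470588
term2 = a^2/(8k) = 0.199^2/(8*1.35) = 0.003666759259
t = rho*dH*1000/dT * (term1 + term2)
t = 960*337*1000/22.1 * (0.002926470588 + 0.003666759259)
t = 96518 s

96518


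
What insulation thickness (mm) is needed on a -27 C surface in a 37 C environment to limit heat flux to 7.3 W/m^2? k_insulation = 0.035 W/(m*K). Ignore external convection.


dT = 37 - (-27) = 64 K
thickness = k * dT / q_max * 1000
thickness = 0.035 * 64 / 7.3 * 1000
thickness = 306.8 mm

306.8


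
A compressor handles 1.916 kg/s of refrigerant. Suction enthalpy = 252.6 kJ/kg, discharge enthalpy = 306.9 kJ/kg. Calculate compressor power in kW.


dh = 306.9 - 252.6 = 54.3 kJ/kg
W = m_dot * dh = 1.916 * 54.3 = 104.04 kW

104.04


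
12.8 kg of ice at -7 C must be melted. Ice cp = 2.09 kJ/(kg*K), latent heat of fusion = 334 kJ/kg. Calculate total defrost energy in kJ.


Sensible heat = cp * dT = 2.09 * 7 = 14.63 kJ/kg
Total per kg = 14.63 + 334 = 348.63 kJ/kg
Q = m * total = 12.8 * 348.63
Q = 4462.5 kJ

4462.5


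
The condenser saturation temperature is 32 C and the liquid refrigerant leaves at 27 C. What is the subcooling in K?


Subcooling = T_cond - T_liquid
Subcooling = 32 - 27
Subcooling = 5 K

5
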